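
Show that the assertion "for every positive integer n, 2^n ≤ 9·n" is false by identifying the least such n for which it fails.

n = 6

A counterexample is any positive integer n such that 2^n > 9·n; we check each in order.
n = 1: 2^n = 2 and 9·n = 9, so 2 ≤ 9.
n = 2: 2^n = 4 and 9·n = 18, so 4 ≤ 18.
n = 3: 2^n = 8 and 9·n = 27, so 8 ≤ 27.
n = 4: 2^n = 16 and 9·n = 36, so 16 ≤ 36.
n = 5: 2^n = 32 and 9·n = 45, so 32 ≤ 45.
n = 6: 2^n = 64 and 9·n = 54, so 64 > 54.
Hence n = 6 is a counterexample.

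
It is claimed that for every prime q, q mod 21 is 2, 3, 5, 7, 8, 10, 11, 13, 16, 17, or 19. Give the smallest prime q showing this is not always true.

q = 41

The first 12 eligible values, up to q = 37, all satisfy the conclusion.
q = 41: 41 mod 21 = 20 — not in {2, 3, 5, 7, 8, 10, 11, 13, 16, 17, 19}.
Thus q = 41 disproves the claim, and no smaller q works.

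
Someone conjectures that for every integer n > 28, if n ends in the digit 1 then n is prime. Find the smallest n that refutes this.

A counterexample is any integer n > 28 such that n ends in the digit 1 but n is not prime; we check each in order.
n = 31: 31 ends in 1 and is prime.
n = 41: 41 ends in 1 and is prime.
n = 51: 51 ends in 1; 51 = 3 × 17, composite.
Hence n = 51 is a counterexample.

n = 51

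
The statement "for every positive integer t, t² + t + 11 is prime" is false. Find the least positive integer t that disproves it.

t = 10

A counterexample is any positive integer t such that t² + t + 11 is not prime; we check each in order.
For t = 1, 2, 3, 4, 5, 6, 7, 8, 9 the conclusion holds.
t = 10: t² + t + 11 = 121 = 11 × 11, composite.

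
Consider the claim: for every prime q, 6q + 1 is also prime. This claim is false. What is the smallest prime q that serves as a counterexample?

A counterexample is any prime q such that 6q + 1 is not prime; we check each in order.
For q = 2, 3, 5, 7, 11, 13, 17 the conclusion holds.
q = 19: 6q + 1 = 115 = 5 × 23, not prime.
Thus q = 19 disproves the claim, and no smaller q works.

q = 19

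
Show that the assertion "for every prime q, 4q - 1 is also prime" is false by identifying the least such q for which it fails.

q = 7

For q = 2, 3, 5 the conclusion holds.
q = 7: 4q - 1 = 27 = 3 × 9, not prime.
Hence q = 7 is a counterexample.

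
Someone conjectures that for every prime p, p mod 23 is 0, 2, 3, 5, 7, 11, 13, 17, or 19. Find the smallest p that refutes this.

p = 29

We need the least prime p for which the claim fails.
The first 9 eligible values, up to p = 23, all satisfy the conclusion.
p = 29: 29 mod 23 = 6 — not in {0, 2, 3, 5, 7, 11, 13, 17, 19}.
Hence p = 29 is a counterexample.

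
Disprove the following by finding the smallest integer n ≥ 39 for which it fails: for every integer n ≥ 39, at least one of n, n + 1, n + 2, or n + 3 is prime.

A counterexample is any integer n ≥ 39 such that n, n + 1, n + 2, n + 3 are all composite; we check each in order.
For n = 39, 40, 41, 42, 43, 44, 45, 46, 47 the conclusion holds.
n = 48: 48 = 2 × 24; 49 = 7 × 7; 50 = 2 × 25; 51 = 3 × 17 — all composite.

n = 48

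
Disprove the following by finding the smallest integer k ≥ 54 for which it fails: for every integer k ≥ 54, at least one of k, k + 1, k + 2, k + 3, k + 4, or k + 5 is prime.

k = 90

For k = 54, 55, 56, 57, …, 87, 88, 89 the conclusion holds.
k = 90: 90 = 2 × 45; 91 = 7 × 13; 92 = 2 × 46; 93 = 3 × 31; 94 = 2 × 47; 95 = 5 × 19 — all composite.
Hence k = 90 is a counterexample.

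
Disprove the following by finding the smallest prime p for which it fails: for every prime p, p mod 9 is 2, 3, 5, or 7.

We need the least prime p for which the claim fails.
The first 5 eligible values, up to p = 11, all satisfy the conclusion.
p = 13: 13 mod 9 = 4 — not in {2, 3, 5, 7}.

p = 13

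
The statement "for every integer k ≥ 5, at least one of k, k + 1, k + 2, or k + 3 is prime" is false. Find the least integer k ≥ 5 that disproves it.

The first 19 eligible values, up to k = 23, all satisfy the conclusion.
k = 24: 24 = 2 × 12; 25 = 5 × 5; 26 = 2 × 13; 27 = 3 × 9 — all composite.
Hence k = 24 is a counterexample.

k = 24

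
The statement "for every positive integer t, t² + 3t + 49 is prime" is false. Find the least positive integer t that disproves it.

t = 4

A counterexample is any positive integer t such that t² + 3t + 49 is not prime; we check each in order.
For t = 1, 2, 3 the conclusion holds.
t = 4: t² + 3t + 49 = 77 = 7 × 11, composite.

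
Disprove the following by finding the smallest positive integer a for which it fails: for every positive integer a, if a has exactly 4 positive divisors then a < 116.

a = 118

We need the least positive integer a for which a has exactly 4 positive divisors but the claim fails.
For a = 6, 8, 10, 14, …, 106, 111, 115 the conclusion holds.
a = 118: τ(118) = 4; 118 ≥ 116.
Hence a = 118 is a counterexample.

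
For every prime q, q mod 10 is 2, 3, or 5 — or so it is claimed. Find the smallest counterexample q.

q = 7

A counterexample is any prime q such that the claim fails; we check each in order.
q = 2: 2 mod 10 = 2.
q = 3: 3 mod 10 = 3.
q = 5: 5 mod 10 = 5.
q = 7: 7 mod 10 = 7 — not in {2, 3, 5}.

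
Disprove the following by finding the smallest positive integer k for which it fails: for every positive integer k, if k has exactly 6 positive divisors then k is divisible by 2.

A counterexample is any positive integer k such that k has exactly 6 positive divisors but k is not divisible by 2; we check each in order.
For k = 12, 18, 20, 28, 32, 44 the conclusion holds.
k = 45: τ(45) = 6; 45 mod 2 = 1.
Thus k = 45 disproves the claim, and no smaller k works.

k = 45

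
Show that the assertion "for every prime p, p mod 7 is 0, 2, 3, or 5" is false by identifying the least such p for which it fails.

Check each prime p in order until the claim fails.
The first 4 eligible values, up to p = 7, all satisfy the conclusion.
p = 11: 11 mod 7 = 4 — not in {0, 2, 3, 5}.

p = 11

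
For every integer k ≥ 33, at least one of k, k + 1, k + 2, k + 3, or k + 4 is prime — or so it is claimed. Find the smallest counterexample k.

k = 48

For k = 33, 34, 35, 36, …, 45, 46, 47 the conclusion holds.
k = 48: 48 = 2 × 24; 49 = 7 × 7; 50 = 2 × 25; 51 = 3 × 17; 52 = 2 × 26 — all composite.
Thus k = 48 disproves the claim, and no smaller k works.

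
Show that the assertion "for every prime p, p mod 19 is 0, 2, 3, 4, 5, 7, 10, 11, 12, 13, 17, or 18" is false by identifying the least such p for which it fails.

A counterexample is any prime p such that the claim fails; we check each in order.
The first 14 eligible values, up to p = 43, all satisfy the conclusion.
p = 47: 47 mod 19 = 9 — not in {0, 2, 3, 4, 5, 7, 10, 11, 12, 13, 17, 18}.

p = 47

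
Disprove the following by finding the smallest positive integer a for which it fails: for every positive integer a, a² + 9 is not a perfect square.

a = 4

We need the least positive integer a for which a² + 9 is a perfect square.
a = 1: 1² + 9 = 10, not a perfect square.
a = 2: 2² + 9 = 13, not a perfect square.
a = 3: 3² + 9 = 18, not a perfect square.
a = 4: 4² + 9 = 25 = 5², a perfect square.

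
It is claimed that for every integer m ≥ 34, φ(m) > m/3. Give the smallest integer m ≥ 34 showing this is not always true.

We need the least integer m ≥ 34 for which the claim fails.
For m = 34, 35 the conclusion holds.
m = 36: φ(36) = 12 and 36/3 = 12, so φ(36) ≤ 36/3.
Thus m = 36 disproves the claim, and no smaller m works.

m = 36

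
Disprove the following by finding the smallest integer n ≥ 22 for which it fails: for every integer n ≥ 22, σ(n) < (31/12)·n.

For n = 22, 23, 24, 25, …, 45, 46, 47 the conclusion holds.
n = 48: σ(48) = 124; 124 ≥ 124.
Thus n = 48 disproves the claim, and no smaller n works.

n = 48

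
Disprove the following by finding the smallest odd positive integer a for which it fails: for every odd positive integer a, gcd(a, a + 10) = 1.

a = 5

A counterexample is any odd positive integer a such that gcd(a, a + 10) > 1; we check each in order.
a = 1: gcd(1, 11) = 1.
a = 3: gcd(3, 13) = 1.
a = 5: gcd(5, 15) = 5.
Thus a = 5 disproves the claim, and no smaller a works.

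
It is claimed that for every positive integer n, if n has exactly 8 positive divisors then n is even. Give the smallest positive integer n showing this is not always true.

A counterexample is any positive integer n such that n has exactly 8 positive divisors but n is odd; we check each in order.
For n = 24, 30, 40, 42, …, 88, 102, 104 the conclusion holds.
n = 105: divisors of 105: 1, 3, 5, 7, 15, 21, 35, 105; 105 is odd.

n = 105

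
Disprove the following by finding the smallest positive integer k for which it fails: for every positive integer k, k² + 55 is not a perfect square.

k = 3

We need the least positive integer k for which k² + 55 is a perfect square.
For k = 1, 2 the conclusion holds.
k = 3: 3² + 55 = 64 = 8², a perfect square.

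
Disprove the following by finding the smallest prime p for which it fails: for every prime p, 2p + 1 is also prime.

Check each prime p in order until 2p + 1 is not prime.
For p = 2, 3, 5 the conclusion holds.
p = 7: 2p + 1 = 15 = 3 × 5, not prime.

p = 7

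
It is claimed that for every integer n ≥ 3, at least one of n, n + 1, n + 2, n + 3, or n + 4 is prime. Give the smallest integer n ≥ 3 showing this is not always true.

n = 24

We need the least integer n ≥ 3 for which n, n + 1, n + 2, n + 3, n + 4 are all composite.
For n = 3, 4, 5, 6, …, 21, 22, 23 the conclusion holds.
n = 24: 24 = 2 × 12; 25 = 5 × 5; 26 = 2 × 13; 27 = 3 × 9; 28 = 2 × 14 — all composite.
So n = 24 is the smallest counterexample.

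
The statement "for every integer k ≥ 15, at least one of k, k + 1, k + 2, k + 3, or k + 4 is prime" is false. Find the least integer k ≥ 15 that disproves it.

k = 24

We need the least integer k ≥ 15 for which k, k + 1, k + 2, k + 3, k + 4 are all composite.
The first 9 eligible values, up to k = 23, all satisfy the conclusion.
k = 24: 24 = 2 × 12; 25 = 5 × 5; 26 = 2 × 13; 27 = 3 × 9; 28 = 2 × 14 — all composite.
Hence k = 24 is a counterexample.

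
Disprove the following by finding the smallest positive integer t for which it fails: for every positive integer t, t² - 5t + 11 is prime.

Check each positive integer t in order until t² - 5t + 11 is not prime.
The first 6 eligible values, up to t = 6, all satisfy the conclusion.
t = 7: t² - 5t + 11 = 25 = 5 × 5, composite.

t = 7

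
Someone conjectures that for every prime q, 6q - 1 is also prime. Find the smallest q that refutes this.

For q = 2, 3, 5, 7 the conclusion holds.
q = 11: 6q - 1 = 65 = 5 × 13, not prime.
So q = 11 is the smallest counterexample.

q = 11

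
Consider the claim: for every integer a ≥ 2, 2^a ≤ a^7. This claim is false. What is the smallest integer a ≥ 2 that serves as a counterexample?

a = 37

The first 35 eligible values, up to a = 36, all satisfy the conclusion.
a = 37: 2^a = 137438953472 and a^7 = 94931877133, so 137438953472 > 94931877133.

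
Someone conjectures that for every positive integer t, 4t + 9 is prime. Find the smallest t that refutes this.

t = 3

We need the least positive integer t for which 4t + 9 is not prime.
t = 1: 4t + 9 = 13, prime.
t = 2: 4t + 9 = 17, prime.
t = 3: 4t + 9 = 21 = 3 × 7, composite.
So t = 3 is the smallest counterexample.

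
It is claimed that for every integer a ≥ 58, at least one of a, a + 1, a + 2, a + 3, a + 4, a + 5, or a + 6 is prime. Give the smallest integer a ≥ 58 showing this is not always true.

a = 90

For a = 58, 59, 60, 61, …, 87, 88, 89 the conclusion holds.
a = 90: 90 = 2 × 45; 91 = 7 × 13; 92 = 2 × 46; 93 = 3 × 31; 94 = 2 × 47; 95 = 5 × 19; 96 = 2 × 48 — all composite.
Hence a = 90 is a counterexample.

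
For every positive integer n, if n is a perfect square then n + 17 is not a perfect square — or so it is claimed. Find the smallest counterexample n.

n = 64

For n = 1, 4, 9, 16, 25, 36, 49 the conclusion holds.
n = 64: 64 = 8² and 64 + 17 = 81 = 9².
Thus n = 64 disproves the claim, and no smaller n works.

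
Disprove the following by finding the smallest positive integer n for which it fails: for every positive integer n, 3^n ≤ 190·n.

n = 7

Check each positive integer n in order until 3^n > 190·n.
The first 6 eligible values, up to n = 6, all satisfy the conclusion.
n = 7: 3^n = 2187 and 190·n = 1330, so 2187 > 1330.
Thus n = 7 disproves the claim, and no smaller n works.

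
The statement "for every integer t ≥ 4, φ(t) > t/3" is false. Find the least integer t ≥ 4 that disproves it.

t = 6

t = 4: φ(4) = 2 and 4/3 = 4/3, so φ(4) > 4/3.
t = 5: φ(5) = 4 and 5/3 = 5/3, so φ(5) > 5/3.
t = 6: φ(6) = 2 and 6/3 = 2, so φ(6) ≤ 6/3.
Hence t = 6 is a counterexample.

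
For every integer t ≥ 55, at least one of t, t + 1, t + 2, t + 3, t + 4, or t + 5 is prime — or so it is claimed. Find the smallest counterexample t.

t = 90

The first 35 eligible values, up to t = 89, all satisfy the conclusion.
t = 90: 90 = 2 × 45; 91 = 7 × 13; 92 = 2 × 46; 93 = 3 × 31; 94 = 2 × 47; 95 = 5 × 19 — all composite.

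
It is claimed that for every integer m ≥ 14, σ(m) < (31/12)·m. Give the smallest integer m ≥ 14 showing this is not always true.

m = 48

A counterexample is any integer m ≥ 14 such that the claim fails; we check each in order.
For m = 14, 15, 16, 17, …, 45, 46, 47 the conclusion holds.
m = 48: σ(48) = 124; 124 ≥ 124.
So m = 48 is the smallest counterexample.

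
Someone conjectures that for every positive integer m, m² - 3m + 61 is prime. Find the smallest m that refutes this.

A counterexample is any positive integer m such that m² - 3m + 61 is not prime; we check each in order.
For m = 1, 2, 3 the conclusion holds.
m = 4: m² - 3m + 61 = 65 = 5 × 13, composite.
Hence m = 4 is a counterexample.

m = 4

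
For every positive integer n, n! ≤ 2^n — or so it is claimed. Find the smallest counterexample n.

n = 4

We need the least positive integer n for which n! > 2^n.
n = 1: n! = 1 and 2^n = 2, so 1 ≤ 2.
n = 2: n! = 2 and 2^n = 4, so 2 ≤ 4.
n = 3: n! = 6 and 2^n = 8, so 6 ≤ 8.
n = 4: n! = 24 and 2^n = 16, so 24 > 16.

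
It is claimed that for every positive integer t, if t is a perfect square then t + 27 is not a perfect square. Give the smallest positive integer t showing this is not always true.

t = 9

A counterexample is any positive integer t such that t is a perfect square but t + 27 is a perfect square; we check each in order.
t = 1: 1 + 27 = 28, not a perfect square.
t = 4: 4 + 27 = 31, not a perfect square.
t = 9: 9 = 3² and 9 + 27 = 36 = 6².
So t = 9 is the smallest counterexample.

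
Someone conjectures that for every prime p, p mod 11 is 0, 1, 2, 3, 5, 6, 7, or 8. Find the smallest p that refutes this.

The first 10 eligible values, up to p = 29, all satisfy the conclusion.
p = 31: 31 mod 11 = 9 — not in {0, 1, 2, 3, 5, 6, 7, 8}.

p = 31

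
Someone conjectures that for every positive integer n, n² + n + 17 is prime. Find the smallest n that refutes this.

The first 15 eligible values, up to n = 15, all satisfy the conclusion.
n = 16: n² + n + 17 = 289 = 17 × 17, composite.
Thus n = 16 disproves the claim, and no smaller n works.

n = 16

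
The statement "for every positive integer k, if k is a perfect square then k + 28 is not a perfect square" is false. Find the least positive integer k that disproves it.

Check each positive integer k in order until k is a perfect square but k + 28 is a perfect square.
For k = 1, 4, 9, 16, 25 the conclusion holds.
k = 36: 36 = 6² and 36 + 28 = 64 = 8².

k = 36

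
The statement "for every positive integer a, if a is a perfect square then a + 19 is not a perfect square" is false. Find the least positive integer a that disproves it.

We need the least positive integer a for which a is a perfect square but a + 19 is a perfect square.
The first 8 eligible values, up to a = 64, all satisfy the conclusion.
a = 81: 81 = 9² and 81 + 19 = 100 = 10².

a = 81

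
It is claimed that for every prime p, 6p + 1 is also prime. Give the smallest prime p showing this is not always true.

A counterexample is any prime p such that 6p + 1 is not prime; we check each in order.
p = 2: 6p + 1 = 13, prime.
p = 3: 6p + 1 = 19, prime.
p = 5: 6p + 1 = 31, prime.
p = 7: 6p + 1 = 43, prime.
p = 11: 6p + 1 = 67, prime.
p = 13: 6p + 1 = 79, prime.
p = 17: 6p + 1 = 103, prime.
p = 19: 6p + 1 = 115 = 5 × 23, not prime.

p = 19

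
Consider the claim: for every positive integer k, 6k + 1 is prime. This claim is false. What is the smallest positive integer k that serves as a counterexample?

A counterexample is any positive integer k such that 6k + 1 is not prime; we check each in order.
For k = 1, 2, 3 the conclusion holds.
k = 4: 6k + 1 = 25 = 5 × 5, composite.
Thus k = 4 disproves the claim, and no smaller k works.

k = 4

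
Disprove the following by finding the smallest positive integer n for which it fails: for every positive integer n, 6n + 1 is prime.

We need the least positive integer n for which 6n + 1 is not prime.
n = 1: 6n + 1 = 7, prime.
n = 2: 6n + 1 = 13, prime.
n = 3: 6n + 1 = 19, prime.
n = 4: 6n + 1 = 25 = 5 × 5, composite.

n = 4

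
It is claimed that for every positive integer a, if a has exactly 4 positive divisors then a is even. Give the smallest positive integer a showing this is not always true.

Check each positive integer a in order until a has exactly 4 positive divisors but a is odd.
The first 4 eligible values, up to a = 14, all satisfy the conclusion.
a = 15: divisors of 15: 1, 3, 5, 15; 15 is odd.
Thus a = 15 disproves the claim, and no smaller a works.

a = 15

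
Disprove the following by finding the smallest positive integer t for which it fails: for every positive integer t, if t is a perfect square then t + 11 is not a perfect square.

t = 25

Check each positive integer t in order until t is a perfect square but t + 11 is a perfect square.
The first 4 eligible values, up to t = 16, all satisfy the conclusion.
t = 25: 25 = 5² and 25 + 11 = 36 = 6².
So t = 25 is the smallest counterexample.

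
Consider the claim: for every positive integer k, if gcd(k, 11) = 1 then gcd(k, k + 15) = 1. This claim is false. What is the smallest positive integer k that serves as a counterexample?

Check each positive integer k in order until gcd(k, 11) = 1 but gcd(k, k + 15) > 1.
k = 1: gcd(1, 16) = 1.
k = 2: gcd(2, 17) = 1.
k = 3: gcd(3, 18) = 3.
Hence k = 3 is a counterexample.

k = 3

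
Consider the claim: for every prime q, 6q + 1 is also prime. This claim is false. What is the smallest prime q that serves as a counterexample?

We need the least prime q for which 6q + 1 is not prime.
q = 2: 6q + 1 = 13, prime.
q = 3: 6q + 1 = 19, prime.
q = 5: 6q + 1 = 31, prime.
q = 7: 6q + 1 = 43, prime.
q = 11: 6q + 1 = 67, prime.
q = 13: 6q + 1 = 79, prime.
q = 17: 6q + 1 = 103, prime.
q = 19: 6q + 1 = 115 = 5 × 23, not prime.

q = 19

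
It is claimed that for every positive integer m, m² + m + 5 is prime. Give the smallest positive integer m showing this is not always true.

We need the least positive integer m for which m² + m + 5 is not prime.
For m = 1, 2, 3 the conclusion holds.
m = 4: m² + m + 5 = 25 = 5 × 5, composite.

m = 4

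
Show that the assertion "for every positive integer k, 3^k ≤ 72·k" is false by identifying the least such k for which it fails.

A counterexample is any positive integer k such that 3^k > 72·k; we check each in order.
k = 1: 3^k = 3 and 72·k = 72, so 3 ≤ 72.
k = 2: 3^k = 9 and 72·k = 144, so 9 ≤ 144.
k = 3: 3^k = 27 and 72·k = 216, so 27 ≤ 216.
k = 4: 3^k = 81 and 72·k = 288, so 81 ≤ 288.
k = 5: 3^k = 243 and 72·k = 360, so 243 ≤ 360.
k = 6: 3^k = 729 and 72·k = 432, so 729 > 432.

k = 6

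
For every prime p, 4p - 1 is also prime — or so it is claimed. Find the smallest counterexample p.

Check each prime p in order until 4p - 1 is not prime.
For p = 2, 3, 5 the conclusion holds.
p = 7: 4p - 1 = 27 = 3 × 9, not prime.
Hence p = 7 is a counterexample.

p = 7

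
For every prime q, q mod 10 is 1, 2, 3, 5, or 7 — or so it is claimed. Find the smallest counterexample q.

q = 19

q = 2: 2 mod 10 = 2.
q = 3: 3 mod 10 = 3.
q = 5: 5 mod 10 = 5.
q = 7: 7 mod 10 = 7.
q = 11: 11 mod 10 = 1.
q = 13: 13 mod 10 = 3.
q = 17: 17 mod 10 = 7.
q = 19: 19 mod 10 = 9 — not in {1, 2, 3, 5, 7}.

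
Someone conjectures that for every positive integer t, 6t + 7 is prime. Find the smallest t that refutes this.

t = 3

We need the least positive integer t for which 6t + 7 is not prime.
For t = 1, 2 the conclusion holds.
t = 3: 6t + 7 = 25 = 5 × 5, composite.
Thus t = 3 disproves the claim, and no smaller t works.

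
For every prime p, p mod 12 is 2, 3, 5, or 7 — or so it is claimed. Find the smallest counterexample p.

p = 11

A counterexample is any prime p such that the claim fails; we check each in order.
p = 2: 2 mod 12 = 2.
p = 3: 3 mod 12 = 3.
p = 5: 5 mod 12 = 5.
p = 7: 7 mod 12 = 7.
p = 11: 11 mod 12 = 11 — not in {2, 3, 5, 7}.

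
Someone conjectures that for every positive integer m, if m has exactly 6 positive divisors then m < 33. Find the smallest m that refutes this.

m = 44

We need the least positive integer m for which m has exactly 6 positive divisors but the claim fails.
The first 5 eligible values, up to m = 32, all satisfy the conclusion.
m = 44: τ(44) = 6; 44 ≥ 33.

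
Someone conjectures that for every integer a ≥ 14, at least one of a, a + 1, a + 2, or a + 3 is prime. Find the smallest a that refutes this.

A counterexample is any integer a ≥ 14 such that a, a + 1, a + 2, a + 3 are all composite; we check each in order.
For a = 14, 15, 16, 17, 18, 19, 20, 21, 22, 23 the conclusion holds.
a = 24: 24 = 2 × 12; 25 = 5 × 5; 26 = 2 × 13; 27 = 3 × 9 — all composite.
Hence a = 24 is a counterexample.

a = 24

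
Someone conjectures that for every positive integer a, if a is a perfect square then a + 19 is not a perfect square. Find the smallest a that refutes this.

A counterexample is any positive integer a such that a is a perfect square but a + 19 is a perfect square; we check each in order.
For a = 1, 4, 9, 16, 25, 36, 49, 64 the conclusion holds.
a = 81: 81 = 9² and 81 + 19 = 100 = 10².
Thus a = 81 disproves the claim, and no smaller a works.

a = 81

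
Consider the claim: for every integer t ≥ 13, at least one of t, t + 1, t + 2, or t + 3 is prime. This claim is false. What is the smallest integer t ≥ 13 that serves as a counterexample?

The first 11 eligible values, up to t = 23, all satisfy the conclusion.
t = 24: 24 = 2 × 12; 25 = 5 × 5; 26 = 2 × 13; 27 = 3 × 9 — all composite.
Thus t = 24 disproves the claim, and no smaller t works.

t = 24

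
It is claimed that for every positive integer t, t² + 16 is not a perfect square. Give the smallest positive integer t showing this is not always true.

We need the least positive integer t for which t² + 16 is a perfect square.
t = 1: 1² + 16 = 17, not a perfect square.
t = 2: 2² + 16 = 20, not a perfect square.
t = 3: 3² + 16 = 25 = 5², a perfect square.
Hence t = 3 is a counterexample.

t = 3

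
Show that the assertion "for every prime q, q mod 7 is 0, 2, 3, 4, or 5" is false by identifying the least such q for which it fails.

q = 13

q = 2: 2 mod 7 = 2.
q = 3: 3 mod 7 = 3.
q = 5: 5 mod 7 = 5.
q = 7: 7 mod 7 = 0.
q = 11: 11 mod 7 = 4.
q = 13: 13 mod 7 = 6 — not in {0, 2, 3, 4, 5}.
Hence q = 13 is a counterexample.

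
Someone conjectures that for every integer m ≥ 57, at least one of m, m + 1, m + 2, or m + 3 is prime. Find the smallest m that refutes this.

For m = 57, 58, 59, 60, 61 the conclusion holds.
m = 62: 62 = 2 × 31; 63 = 3 × 21; 64 = 2 × 32; 65 = 5 × 13 — all composite.

m = 62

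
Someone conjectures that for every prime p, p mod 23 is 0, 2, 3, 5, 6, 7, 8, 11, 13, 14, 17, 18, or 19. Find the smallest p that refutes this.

Check each prime p in order until the claim fails.
For p = 2, 3, 5, 7, …, 31, 37, 41 the conclusion holds.
p = 43: 43 mod 23 = 20 — not in {0, 2, 3, 5, 6, 7, 8, 11, 13, 14, 17, 18, 19}.

p = 43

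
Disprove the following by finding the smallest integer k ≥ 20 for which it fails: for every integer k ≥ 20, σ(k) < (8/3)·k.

Check each integer k ≥ 20 in order until the claim fails.
For k = 20, 21, 22, 23, …, 57, 58, 59 the conclusion holds.
k = 60: σ(60) = 168; 168 ≥ 160.
So k = 60 is the smallest counterexample.

k = 60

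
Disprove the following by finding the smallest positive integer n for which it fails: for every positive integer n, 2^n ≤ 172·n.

n = 11

We need the least positive integer n for which 2^n > 172·n.
For n = 1, 2, 3, 4, 5, 6, 7, 8, 9, 10 the conclusion holds.
n = 11: 2^n = 2048 and 172·n = 1892, so 2048 > 1892.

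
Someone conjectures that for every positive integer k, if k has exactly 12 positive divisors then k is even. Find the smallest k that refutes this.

k = 315

We need the least positive integer k for which k has exactly 12 positive divisors but k is odd.
The first 24 eligible values, up to k = 308, all satisfy the conclusion.
k = 315: divisors of 315: 12 divisors; 315 is odd.
Thus k = 315 disproves the claim, and no smaller k works.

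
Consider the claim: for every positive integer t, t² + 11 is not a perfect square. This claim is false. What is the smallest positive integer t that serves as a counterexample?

Check each positive integer t in order until t² + 11 is a perfect square.
The first 4 eligible values, up to t = 4, all satisfy the conclusion.
t = 5: 5² + 11 = 36 = 6², a perfect square.
So t = 5 is the smallest counterexample.

t = 5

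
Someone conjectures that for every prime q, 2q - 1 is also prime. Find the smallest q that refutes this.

We need the least prime q for which 2q - 1 is not prime.
For q = 2, 3 the conclusion holds.
q = 5: 2q - 1 = 9 = 3 × 3, not prime.
So q = 5 is the smallest counterexample.

q = 5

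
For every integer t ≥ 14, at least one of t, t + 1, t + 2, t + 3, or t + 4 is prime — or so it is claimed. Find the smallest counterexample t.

t = 24

We need the least integer t ≥ 14 for which t, t + 1, t + 2, t + 3, t + 4 are all composite.
For t = 14, 15, 16, 17, 18, 19, 20, 21, 22, 23 the conclusion holds.
t = 24: 24 = 2 × 12; 25 = 5 × 5; 26 = 2 × 13; 27 = 3 × 9; 28 = 2 × 14 — all composite.
Hence t = 24 is a counterexample.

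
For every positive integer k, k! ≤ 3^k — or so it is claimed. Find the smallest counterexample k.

Check each positive integer k in order until k! > 3^k.
The first 6 eligible values, up to k = 6, all satisfy the conclusion.
k = 7: k! = 5040 and 3^k = 2187, so 5040 > 2187.
So k = 7 is the smallest counterexample.

k = 7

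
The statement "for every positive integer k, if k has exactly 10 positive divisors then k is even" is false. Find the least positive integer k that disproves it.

k = 405

Check each positive integer k in order until k has exactly 10 positive divisors but k is odd.
For k = 48, 80, 112, 162, 176, 208, 272, 304, 368 the conclusion holds.
k = 405: divisors of 405: 10 divisors; 405 is odd.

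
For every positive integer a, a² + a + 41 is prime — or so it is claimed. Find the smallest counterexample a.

a = 40

The first 39 eligible values, up to a = 39, all satisfy the conclusion.
a = 40: a² + a + 41 = 1681 = 41 × 41, composite.
Hence a = 40 is a counterexample.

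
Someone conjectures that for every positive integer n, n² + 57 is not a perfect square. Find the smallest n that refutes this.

The first 7 eligible values, up to n = 7, all satisfy the conclusion.
n = 8: 8² + 57 = 121 = 11², a perfect square.

n = 8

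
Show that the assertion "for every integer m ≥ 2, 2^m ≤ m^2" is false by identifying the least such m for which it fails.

m = 5

A counterexample is any integer m ≥ 2 such that 2^m > m^2; we check each in order.
m = 2: 2^m = 4 and m^2 = 4, so 4 ≤ 4.
m = 3: 2^m = 8 and m^2 = 9, so 8 ≤ 9.
m = 4: 2^m = 16 and m^2 = 16, so 16 ≤ 16.
m = 5: 2^m = 32 and m^2 = 25, so 32 > 25.
Thus m = 5 disproves the claim, and no smaller m works.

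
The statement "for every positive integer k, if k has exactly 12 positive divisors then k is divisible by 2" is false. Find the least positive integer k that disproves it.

k = 315

Check each positive integer k in order until k has exactly 12 positive divisors but k is not divisible by 2.
For k = 60, 72, 84, 90, …, 294, 306, 308 the conclusion holds.
k = 315: τ(315) = 12; 315 mod 2 = 1.
Thus k = 315 disproves the claim, and no smaller k works.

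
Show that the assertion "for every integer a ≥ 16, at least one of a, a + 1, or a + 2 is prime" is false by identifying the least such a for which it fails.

A counterexample is any integer a ≥ 16 such that a, a + 1, a + 2 are all composite; we check each in order.
For a = 16, 17, 18, 19 the conclusion holds.
a = 20: 20 = 2 × 10; 21 = 3 × 7; 22 = 2 × 11 — all composite.
Thus a = 20 disproves the claim, and no smaller a works.

a = 20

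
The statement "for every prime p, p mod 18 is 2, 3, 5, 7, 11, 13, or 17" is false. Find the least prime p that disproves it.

Check each prime p in order until the claim fails.
p = 2: 2 mod 18 = 2.
p = 3: 3 mod 18 = 3.
p = 5: 5 mod 18 = 5.
p = 7: 7 mod 18 = 7.
p = 11: 11 mod 18 = 11.
p = 13: 13 mod 18 = 13.
p = 17: 17 mod 18 = 17.
p = 19: 19 mod 18 = 1 — not in {2, 3, 5, 7, 11, 13, 17}.

p = 19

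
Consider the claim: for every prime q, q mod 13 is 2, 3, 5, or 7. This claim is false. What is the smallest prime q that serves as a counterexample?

Check each prime q in order until the claim fails.
For q = 2, 3, 5, 7 the conclusion holds.
q = 11: 11 mod 13 = 11 — not in {2, 3, 5, 7}.

q = 11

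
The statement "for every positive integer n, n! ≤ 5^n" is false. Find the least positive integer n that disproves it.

n = 12

The first 11 eligible values, up to n = 11, all satisfy the conclusion.
n = 12: n! = 479001600 and 5^n = 244140625, so 479001600 > 244140625.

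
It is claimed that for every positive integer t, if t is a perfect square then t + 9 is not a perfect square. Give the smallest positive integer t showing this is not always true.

t = 16

We need the least positive integer t for which t is a perfect square but t + 9 is a perfect square.
t = 1: 1 + 9 = 10, not a perfect square.
t = 4: 4 + 9 = 13, not a perfect square.
t = 9: 9 + 9 = 18, not a perfect square.
t = 16: 16 = 4² and 16 + 9 = 25 = 5².
Thus t = 16 disproves the claim, and no smaller t works.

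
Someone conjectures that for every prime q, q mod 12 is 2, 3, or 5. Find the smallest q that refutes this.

q = 7

A counterexample is any prime q such that the claim fails; we check each in order.
q = 2: 2 mod 12 = 2.
q = 3: 3 mod 12 = 3.
q = 5: 5 mod 12 = 5.
q = 7: 7 mod 12 = 7 — not in {2, 3, 5}.
Thus q = 7 disproves the claim, and no smaller q works.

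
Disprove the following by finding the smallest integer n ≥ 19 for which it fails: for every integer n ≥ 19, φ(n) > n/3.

A counterexample is any integer n ≥ 19 such that the claim fails; we check each in order.
For n = 19, 20, 21, 22, 23 the conclusion holds.
n = 24: φ(24) = 8 and 24/3 = 8, so φ(24) ≤ 24/3.
Thus n = 24 disproves the claim, and no smaller n works.

n = 24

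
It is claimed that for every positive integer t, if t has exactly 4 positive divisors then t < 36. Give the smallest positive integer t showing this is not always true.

t = 38

The first 12 eligible values, up to t = 35, all satisfy the conclusion.
t = 38: τ(38) = 4; 38 ≥ 36.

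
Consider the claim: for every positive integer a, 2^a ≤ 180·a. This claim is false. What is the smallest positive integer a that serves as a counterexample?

a = 11

A counterexample is any positive integer a such that 2^a > 180·a; we check each in order.
For a = 1, 2, 3, 4, 5, 6, 7, 8, 9, 10 the conclusion holds.
a = 11: 2^a = 2048 and 180·a = 1980, so 2048 > 1980.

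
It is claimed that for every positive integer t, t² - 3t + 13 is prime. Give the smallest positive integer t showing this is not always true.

t = 12

The first 11 eligible values, up to t = 11, all satisfy the conclusion.
t = 12: t² - 3t + 13 = 121 = 11 × 11, composite.
Thus t = 12 disproves the claim, and no smaller t works.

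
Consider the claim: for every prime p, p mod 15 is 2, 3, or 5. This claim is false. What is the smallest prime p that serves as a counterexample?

p = 7

A counterexample is any prime p such that the claim fails; we check each in order.
p = 2: 2 mod 15 = 2.
p = 3: 3 mod 15 = 3.
p = 5: 5 mod 15 = 5.
p = 7: 7 mod 15 = 7 — not in {2, 3, 5}.
Hence p = 7 is a counterexample.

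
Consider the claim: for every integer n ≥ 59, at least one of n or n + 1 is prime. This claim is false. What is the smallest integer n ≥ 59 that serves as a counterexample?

Check each integer n ≥ 59 in order until n, n + 1 are both composite.
n = 59: 59 is prime.
n = 60: 61 is prime.
n = 61: 61 is prime.
n = 62: 62 = 2 × 31; 63 = 3 × 21 — both composite.
Hence n = 62 is a counterexample.

n = 62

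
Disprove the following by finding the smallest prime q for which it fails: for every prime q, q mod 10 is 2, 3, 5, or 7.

q = 2: 2 mod 10 = 2.
q = 3: 3 mod 10 = 3.
q = 5: 5 mod 10 = 5.
q = 7: 7 mod 10 = 7.
q = 11: 11 mod 10 = 1 — not in {2, 3, 5, 7}.
Hence q = 11 is a counterexample.

q = 11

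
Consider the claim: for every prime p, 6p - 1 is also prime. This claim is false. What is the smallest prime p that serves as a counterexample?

Check each prime p in order until 6p - 1 is not prime.
p = 2: 6p - 1 = 11, prime.
p = 3: 6p - 1 = 17, prime.
p = 5: 6p - 1 = 29, prime.
p = 7: 6p - 1 = 41, prime.
p = 11: 6p - 1 = 65 = 5 × 13, not prime.
Hence p = 11 is a counterexample.

p = 11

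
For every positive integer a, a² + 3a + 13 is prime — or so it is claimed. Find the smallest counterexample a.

A counterexample is any positive integer a such that a² + 3a + 13 is not prime; we check each in order.
The first 8 eligible values, up to a = 8, all satisfy the conclusion.
a = 9: a² + 3a + 13 = 121 = 11 × 11, composite.
Hence a = 9 is a counterexample.

a = 9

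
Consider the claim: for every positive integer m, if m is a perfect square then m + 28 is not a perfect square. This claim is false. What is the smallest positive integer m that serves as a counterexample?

m = 1: 1 + 28 = 29, not a perfect square.
m = 4: 4 + 28 = 32, not a perfect square.
m = 9: 9 + 28 = 37, not a perfect square.
m = 16: 16 + 28 = 44, not a perfect square.
m = 25: 25 + 28 = 53, not a perfect square.
m = 36: 36 = 6² and 36 + 28 = 64 = 8².

m = 36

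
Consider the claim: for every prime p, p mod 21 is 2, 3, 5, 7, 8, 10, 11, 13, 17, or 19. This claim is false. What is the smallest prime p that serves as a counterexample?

For p = 2, 3, 5, 7, …, 23, 29, 31 the conclusion holds.
p = 37: 37 mod 21 = 16 — not in {2, 3, 5, 7, 8, 10, 11, 13, 17, 19}.
So p = 37 is the smallest counterexample.

p = 37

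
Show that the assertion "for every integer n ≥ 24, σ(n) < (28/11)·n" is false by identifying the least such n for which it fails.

n = 48

A counterexample is any integer n ≥ 24 such that the claim fails; we check each in order.
For n = 24, 25, 26, 27, …, 45, 46, 47 the conclusion holds.
n = 48: σ(48) = 124; 124 ≥ 1344/11.
Hence n = 48 is a counterexample.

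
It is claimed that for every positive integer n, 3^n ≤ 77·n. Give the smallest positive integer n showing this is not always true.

n = 6

A counterexample is any positive integer n such that 3^n > 77·n; we check each in order.
For n = 1, 2, 3, 4, 5 the conclusion holds.
n = 6: 3^n = 729 and 77·n = 462, so 729 > 462.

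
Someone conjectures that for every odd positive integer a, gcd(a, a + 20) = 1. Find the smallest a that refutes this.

a = 5

A counterexample is any odd positive integer a such that gcd(a, a + 20) > 1; we check each in order.
a = 1: gcd(1, 21) = 1.
a = 3: gcd(3, 23) = 1.
a = 5: gcd(5, 25) = 5.
So a = 5 is the smallest counterexample.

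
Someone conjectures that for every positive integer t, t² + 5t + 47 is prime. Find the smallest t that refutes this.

Check each positive integer t in order until t² + 5t + 47 is not prime.
The first 37 eligible values, up to t = 37, all satisfy the conclusion.
t = 38: t² + 5t + 47 = 1681 = 41 × 41, composite.

t = 38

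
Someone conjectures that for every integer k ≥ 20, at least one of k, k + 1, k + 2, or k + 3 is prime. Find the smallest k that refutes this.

k = 20: 23 is prime.
k = 21: 23 is prime.
k = 22: 23 is prime.
k = 23: 23 is prime.
k = 24: 24 = 2 × 12; 25 = 5 × 5; 26 = 2 × 13; 27 = 3 × 9 — all composite.
Hence k = 24 is a counterexample.

k = 24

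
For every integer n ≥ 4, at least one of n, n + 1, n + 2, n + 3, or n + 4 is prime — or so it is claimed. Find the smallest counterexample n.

We need the least integer n ≥ 4 for which n, n + 1, n + 2, n + 3, n + 4 are all composite.
The first 20 eligible values, up to n = 23, all satisfy the conclusion.
n = 24: 24 = 2 × 12; 25 = 5 × 5; 26 = 2 × 13; 27 = 3 × 9; 28 = 2 × 14 — all composite.
Hence n = 24 is a counterexample.

n = 24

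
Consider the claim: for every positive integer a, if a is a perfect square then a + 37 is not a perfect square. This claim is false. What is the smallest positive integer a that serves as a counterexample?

The first 17 eligible values, up to a = 289, all satisfy the conclusion.
a = 324: 324 = 18² and 324 + 37 = 361 = 19².

a = 324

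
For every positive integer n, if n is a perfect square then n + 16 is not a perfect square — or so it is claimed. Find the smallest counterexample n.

n = 9

For n = 1, 4 the conclusion holds.
n = 9: 9 = 3² and 9 + 16 = 25 = 5².
Hence n = 9 is a counterexample.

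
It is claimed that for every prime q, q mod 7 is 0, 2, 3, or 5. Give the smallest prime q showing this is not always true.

q = 11

We need the least prime q for which the claim fails.
For q = 2, 3, 5, 7 the conclusion holds.
q = 11: 11 mod 7 = 4 — not in {0, 2, 3, 5}.
Thus q = 11 disproves the claim, and no smaller q works.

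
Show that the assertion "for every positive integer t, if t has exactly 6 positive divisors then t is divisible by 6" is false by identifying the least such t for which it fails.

A counterexample is any positive integer t such that t has exactly 6 positive divisors but t is not divisible by 6; we check each in order.
t = 12: τ(12) = 6; 12 mod 6 = 0.
t = 18: τ(18) = 6; 18 mod 6 = 0.
t = 20: τ(20) = 6; 20 mod 6 = 2.
Thus t = 20 disproves the claim, and no smaller t works.

t = 20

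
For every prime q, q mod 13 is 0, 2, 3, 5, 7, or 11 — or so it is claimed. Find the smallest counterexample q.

Check each prime q in order until the claim fails.
For q = 2, 3, 5, 7, 11, 13 the conclusion holds.
q = 17: 17 mod 13 = 4 — not in {0, 2, 3, 5, 7, 11}.

q = 17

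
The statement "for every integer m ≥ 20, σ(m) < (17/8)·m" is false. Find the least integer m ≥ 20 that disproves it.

m = 24

m = 20: σ(20) = 42; 42 < 85/2.
m = 21: σ(21) = 32; 32 < 357/8.
m = 22: σ(22) = 36; 36 < 187/4.
m = 23: σ(23) = 24; 24 < 391/8.
m = 24: σ(24) = 60; 60 ≥ 51.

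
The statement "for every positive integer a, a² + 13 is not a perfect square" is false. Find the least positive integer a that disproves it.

Check each positive integer a in order until a² + 13 is a perfect square.
For a = 1, 2, 3, 4, 5 the conclusion holds.
a = 6: 6² + 13 = 49 = 7², a perfect square.
Thus a = 6 disproves the claim, and no smaller a works.

a = 6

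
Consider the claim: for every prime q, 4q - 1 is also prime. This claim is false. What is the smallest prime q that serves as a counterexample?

q = 2: 4q - 1 = 7, prime.
q = 3: 4q - 1 = 11, prime.
q = 5: 4q - 1 = 19, prime.
q = 7: 4q - 1 = 27 = 3 × 9, not prime.
So q = 7 is the smallest counterexample.

q = 7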